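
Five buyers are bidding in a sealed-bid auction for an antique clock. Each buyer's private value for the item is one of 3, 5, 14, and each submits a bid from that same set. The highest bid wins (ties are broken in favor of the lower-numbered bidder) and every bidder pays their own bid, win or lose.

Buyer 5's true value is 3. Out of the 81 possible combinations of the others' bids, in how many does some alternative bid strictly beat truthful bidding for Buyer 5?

1

Others bid (3, 3, 3, 3): truth gives -3; bid 5 gives -2 > -3. Violating.
Others bid (3, 3, 3, 5): truth gives -3; no alternative beats it.
Others bid (3, 3, 3, 14): truth gives -3; no alternative beats it.
(Checking all 81 profiles: 1 has a profitable deviation, 80 do not.)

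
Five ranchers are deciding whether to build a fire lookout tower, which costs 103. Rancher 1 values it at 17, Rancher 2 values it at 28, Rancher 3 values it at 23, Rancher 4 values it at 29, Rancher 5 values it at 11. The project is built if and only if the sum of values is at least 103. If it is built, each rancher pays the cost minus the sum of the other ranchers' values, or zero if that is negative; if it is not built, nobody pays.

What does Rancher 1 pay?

12

Total value 108 ≥ cost 103, so the project is built.
The other ranchers' values sum to 91.
Cost minus that sum is 103 - 91 = 12.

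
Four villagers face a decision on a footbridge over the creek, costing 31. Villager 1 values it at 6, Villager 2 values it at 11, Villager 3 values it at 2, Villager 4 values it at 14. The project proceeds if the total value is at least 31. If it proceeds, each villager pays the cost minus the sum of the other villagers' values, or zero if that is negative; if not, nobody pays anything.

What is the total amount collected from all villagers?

25

Total value 33 ≥ cost 31, so it is built.
Villager 1: others sum to 27; max(0, 31 - 27) = 4.
Villager 2: others sum to 22; max(0, 31 - 22) = 9.
Villager 3: others sum to 31; max(0, 31 - 31) = 0.
Villager 4: others sum to 19; max(0, 31 - 19) = 12.
Total collected = 4 + 9 + 0 + 12 = 25.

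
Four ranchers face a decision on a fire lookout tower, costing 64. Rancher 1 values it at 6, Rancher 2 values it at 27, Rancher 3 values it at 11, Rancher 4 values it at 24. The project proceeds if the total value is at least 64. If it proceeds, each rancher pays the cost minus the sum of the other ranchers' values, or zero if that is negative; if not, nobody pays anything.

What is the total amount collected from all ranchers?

52

Total value 68 ≥ cost 64, so it is built.
Rancher 1: others sum to 62; max(0, 64 - 62) = 2.
Rancher 2: others sum to 41; max(0, 64 - 41) = 23.
Rancher 3: others sum to 57; max(0, 64 - 57) = 7.
Rancher 4: others sum to 44; max(0, 64 - 44) = 20.
Total collected = 2 + 23 + 7 + 20 = 52.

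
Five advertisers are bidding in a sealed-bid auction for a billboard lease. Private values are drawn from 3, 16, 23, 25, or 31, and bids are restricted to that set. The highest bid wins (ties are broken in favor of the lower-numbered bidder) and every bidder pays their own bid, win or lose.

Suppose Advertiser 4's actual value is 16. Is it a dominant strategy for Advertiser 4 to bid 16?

Consider the case where Advertiser 1 bids 3, Advertiser 2 bids 3, Advertiser 3 bids 3 and Advertiser 5 bids 23.
Truthful bid 16: loses but pays 16, utility -16.
Bid 3 instead: loses but pays 3, utility -3.
Since -3 > -16, bidding 3 is strictly better here, so truthful bidding is not dominant.

No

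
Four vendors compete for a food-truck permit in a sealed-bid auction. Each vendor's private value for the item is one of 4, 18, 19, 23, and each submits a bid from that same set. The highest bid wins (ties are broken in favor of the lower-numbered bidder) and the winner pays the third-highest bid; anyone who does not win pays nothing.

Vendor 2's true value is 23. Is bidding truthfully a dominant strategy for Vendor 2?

Check each profile of the others' bids and compare truth against every alternative bid.
Others bid (4, 4, 23): truth gives 19, best alternative gives 0.
Others bid (4, 23, 4): truth gives 19, best alternative gives 0.
Others bid (19, 4, 4): truth gives 19, best alternative gives 0.
Others bid (4, 18, 23): truth gives 5, best alternative gives 0.
Others bid (4, 23, 18): truth gives 5, best alternative gives 0.
Others bid (18, 4, 23): truth gives 5, best alternative gives 0.
(Remaining 58 profiles checked similarly; truth is weakly best in each.)
In every case the truthful bid is at least as good as any alternative, so it is a dominant strategy.

Yes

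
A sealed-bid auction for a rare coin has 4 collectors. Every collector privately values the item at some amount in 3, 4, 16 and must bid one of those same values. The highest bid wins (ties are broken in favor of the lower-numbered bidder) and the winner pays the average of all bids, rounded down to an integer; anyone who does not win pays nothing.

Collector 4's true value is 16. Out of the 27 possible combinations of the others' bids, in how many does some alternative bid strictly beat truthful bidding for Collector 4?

Others bid (3, 3, 3): truth gives 10; bid 4 gives 13 > 10. Violating.
Others bid (3, 3, 4): truth gives 10; no alternative beats it.
Others bid (3, 3, 16): truth gives 0; no alternative beats it.
(Checking all 27 profiles: 1 has a profitable deviation, 26 do not.)

1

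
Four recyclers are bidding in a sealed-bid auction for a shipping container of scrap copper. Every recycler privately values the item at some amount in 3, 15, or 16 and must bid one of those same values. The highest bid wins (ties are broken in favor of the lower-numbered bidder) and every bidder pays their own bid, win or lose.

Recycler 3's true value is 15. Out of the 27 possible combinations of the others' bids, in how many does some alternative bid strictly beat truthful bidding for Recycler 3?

Others bid (3, 3, 16): truth gives -15; bid 16 gives -1 > -15. Violating.
Others bid (3, 15, 3): truth gives -15; bid 16 gives -1 > -15. Violating.
Others bid (3, 15, 15): truth gives -15; bid 16 gives -1 > -15. Violating.
Others bid (3, 15, 16): truth gives -15; bid 16 gives -1 > -15. Violating.
Others bid (3, 3, 3): truth gives 0; no alternative beats it.
Others bid (3, 3, 15): truth gives 0; no alternative beats it.
(Checking all 27 profiles: 25 have a profitable deviation, 2 do not.)

25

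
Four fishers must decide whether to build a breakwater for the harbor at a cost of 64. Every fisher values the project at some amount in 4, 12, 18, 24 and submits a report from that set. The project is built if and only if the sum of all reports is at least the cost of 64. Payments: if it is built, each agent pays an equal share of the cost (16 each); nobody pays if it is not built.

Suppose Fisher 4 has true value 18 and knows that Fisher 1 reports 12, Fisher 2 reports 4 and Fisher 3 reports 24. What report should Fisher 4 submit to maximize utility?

Report 4: project not built, utility 0.
Report 12: project not built, utility 0.
Report 18: project not built, utility 0.
Report 24: project built, pays 16, utility 18 - 16 = 2.
The best choice is 24 with utility 2.

24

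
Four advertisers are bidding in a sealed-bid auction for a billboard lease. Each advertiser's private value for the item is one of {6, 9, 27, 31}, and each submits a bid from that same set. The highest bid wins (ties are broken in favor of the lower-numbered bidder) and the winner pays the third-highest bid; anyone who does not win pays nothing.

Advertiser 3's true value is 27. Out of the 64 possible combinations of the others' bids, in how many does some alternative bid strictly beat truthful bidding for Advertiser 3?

12

Others bid (6, 6, 31): truth gives 0; bid 31 gives 21 > 0. Violating.
Others bid (6, 9, 31): truth gives 0; bid 31 gives 18 > 0. Violating.
Others bid (6, 27, 6): truth gives 0; bid 31 gives 21 > 0. Violating.
Others bid (6, 27, 9): truth gives 0; bid 31 gives 18 > 0. Violating.
Others bid (6, 6, 6): truth gives 21; no alternative beats it.
Others bid (6, 6, 9): truth gives 21; no alternative beats it.
(Checking all 64 profiles: 12 have a profitable deviation, 52 do not.)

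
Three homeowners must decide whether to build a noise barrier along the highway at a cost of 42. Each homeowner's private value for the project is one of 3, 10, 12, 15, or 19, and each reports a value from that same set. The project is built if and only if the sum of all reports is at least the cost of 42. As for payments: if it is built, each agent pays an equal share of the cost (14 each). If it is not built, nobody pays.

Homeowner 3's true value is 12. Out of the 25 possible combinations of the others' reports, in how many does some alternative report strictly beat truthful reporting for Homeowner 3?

Others report (12, 19): truth gives -2; report 3 gives 0 > -2. Violating.
Others report (15, 15): truth gives -2; report 3 gives 0 > -2. Violating.
Others report (15, 19): truth gives -2; report 3 gives 0 > -2. Violating.
Others report (19, 12): truth gives -2; report 3 gives 0 > -2. Violating.
Others report (3, 3): truth gives 0; no alternative beats it.
Others report (3, 10): truth gives 0; no alternative beats it.
(Checking all 25 profiles: 6 have a profitable deviation, 19 do not.)

6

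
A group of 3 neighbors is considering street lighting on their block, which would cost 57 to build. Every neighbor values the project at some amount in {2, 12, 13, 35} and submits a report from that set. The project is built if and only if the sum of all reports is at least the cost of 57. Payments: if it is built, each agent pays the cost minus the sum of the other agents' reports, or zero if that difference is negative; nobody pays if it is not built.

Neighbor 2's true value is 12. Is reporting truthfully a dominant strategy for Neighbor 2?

Check each profile of the others' reports and compare truth against every alternative report.
Others report (35, 35): truth gives 12, best alternative gives 12.
Others report (13, 35): truth gives 3, best alternative gives 3.
Others report (35, 13): truth gives 3, best alternative gives 3.
Others report (12, 35): truth gives 2, best alternative gives 2.
Others report (35, 12): truth gives 2, best alternative gives 2.
Others report (2, 2): truth gives 0, best alternative gives 0.
(Remaining 10 profiles checked similarly; truth is weakly best in each.)
In every case the truthful report is at least as good as any alternative, so it is a dominant strategy.

Yes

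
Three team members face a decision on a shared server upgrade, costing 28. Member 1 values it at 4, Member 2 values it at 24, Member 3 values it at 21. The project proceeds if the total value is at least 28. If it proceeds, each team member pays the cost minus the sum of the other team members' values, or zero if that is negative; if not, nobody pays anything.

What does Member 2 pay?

3

Total value 49 ≥ cost 28, so the project is built.
The other team members' values sum to 25.
Cost minus that sum is 28 - 25 = 3.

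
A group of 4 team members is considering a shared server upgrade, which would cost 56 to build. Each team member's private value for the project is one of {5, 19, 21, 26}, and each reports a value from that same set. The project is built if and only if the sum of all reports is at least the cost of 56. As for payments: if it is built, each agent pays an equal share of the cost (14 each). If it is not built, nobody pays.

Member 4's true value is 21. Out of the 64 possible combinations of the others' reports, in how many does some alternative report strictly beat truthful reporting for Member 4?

3

Others report (5, 5, 21): truth gives 0; report 26 gives 7 > 0. Violating.
Others report (5, 21, 5): truth gives 0; report 26 gives 7 > 0. Violating.
Others report (21, 5, 5): truth gives 0; report 26 gives 7 > 0. Violating.
Others report (5, 5, 5): truth gives 0; no alternative beats it.
Others report (5, 5, 19): truth gives 0; no alternative beats it.
(Checking all 64 profiles: 3 have a profitable deviation, 61 do not.)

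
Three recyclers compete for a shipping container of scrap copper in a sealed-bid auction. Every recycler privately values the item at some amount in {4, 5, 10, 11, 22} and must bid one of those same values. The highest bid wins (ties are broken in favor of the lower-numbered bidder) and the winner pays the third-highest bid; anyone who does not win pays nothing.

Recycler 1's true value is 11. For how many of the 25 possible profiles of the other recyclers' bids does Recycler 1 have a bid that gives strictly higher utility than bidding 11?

6

Others bid (4, 22): truth gives 0; bid 22 gives 7 > 0. Violating.
Others bid (5, 22): truth gives 0; bid 22 gives 6 > 0. Violating.
Others bid (10, 22): truth gives 0; bid 22 gives 1 > 0. Violating.
Others bid (22, 4): truth gives 0; bid 22 gives 7 > 0. Violating.
Others bid (4, 4): truth gives 7; no alternative beats it.
Others bid (4, 5): truth gives 7; no alternative beats it.
(Checking all 25 profiles: 6 have a profitable deviation, 19 do not.)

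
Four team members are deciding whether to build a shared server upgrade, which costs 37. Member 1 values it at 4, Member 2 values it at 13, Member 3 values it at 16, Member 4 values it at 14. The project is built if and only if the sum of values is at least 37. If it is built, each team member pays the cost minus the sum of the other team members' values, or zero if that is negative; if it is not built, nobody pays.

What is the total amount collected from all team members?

13

Total value 47 ≥ cost 37, so it is built.
Member 1: others sum to 43; max(0, 37 - 43) = 0.
Member 2: others sum to 34; max(0, 37 - 34) = 3.
Member 3: others sum to 31; max(0, 37 - 31) = 6.
Member 4: others sum to 33; max(0, 37 - 33) = 4.
Total collected = 0 + 3 + 6 + 4 = 13.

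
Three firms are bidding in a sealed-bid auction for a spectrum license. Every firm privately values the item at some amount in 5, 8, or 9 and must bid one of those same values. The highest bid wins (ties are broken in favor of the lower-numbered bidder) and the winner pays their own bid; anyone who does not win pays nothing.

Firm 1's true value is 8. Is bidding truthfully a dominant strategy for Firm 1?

No

Consider the case where Firm 2 bids 5 and Firm 3 bids 5.
Truthful bid 8: wins, pays 8, utility 8 - 8 = 0.
Bid 5 instead: wins, pays 5, utility 8 - 5 = 3.
Since 3 > 0, bidding 5 is strictly better here, so truthful bidding is not dominant.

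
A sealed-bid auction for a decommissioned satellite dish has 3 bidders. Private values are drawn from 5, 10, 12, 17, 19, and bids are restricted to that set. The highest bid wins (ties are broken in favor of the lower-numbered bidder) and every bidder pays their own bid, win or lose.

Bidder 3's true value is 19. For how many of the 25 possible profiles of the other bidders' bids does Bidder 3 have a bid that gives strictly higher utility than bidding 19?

18

Others bid (5, 5): truth gives 0; bid 10 gives 9 > 0. Violating.
Others bid (5, 10): truth gives 0; bid 12 gives 7 > 0. Violating.
Others bid (5, 12): truth gives 0; bid 17 gives 2 > 0. Violating.
Others bid (5, 19): truth gives -19; bid 5 gives -5 > -19. Violating.
Others bid (5, 17): truth gives 0; no alternative beats it.
Others bid (10, 17): truth gives 0; no alternative beats it.
(Checking all 25 profiles: 18 have a profitable deviation, 7 do not.)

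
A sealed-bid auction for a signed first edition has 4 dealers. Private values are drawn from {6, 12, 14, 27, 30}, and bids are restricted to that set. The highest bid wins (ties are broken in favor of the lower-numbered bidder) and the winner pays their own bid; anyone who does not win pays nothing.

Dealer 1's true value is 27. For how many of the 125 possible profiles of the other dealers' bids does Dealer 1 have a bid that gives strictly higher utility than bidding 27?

Others bid (6, 6, 6): truth gives 0; bid 6 gives 21 > 0. Violating.
Others bid (6, 6, 12): truth gives 0; bid 12 gives 15 > 0. Violating.
Others bid (6, 6, 14): truth gives 0; bid 14 gives 13 > 0. Violating.
Others bid (6, 12, 6): truth gives 0; bid 12 gives 15 > 0. Violating.
Others bid (6, 6, 27): truth gives 0; no alternative beats it.
Others bid (6, 6, 30): truth gives 0; no alternative beats it.
(Checking all 125 profiles: 27 have a profitable deviation, 98 do not.)

27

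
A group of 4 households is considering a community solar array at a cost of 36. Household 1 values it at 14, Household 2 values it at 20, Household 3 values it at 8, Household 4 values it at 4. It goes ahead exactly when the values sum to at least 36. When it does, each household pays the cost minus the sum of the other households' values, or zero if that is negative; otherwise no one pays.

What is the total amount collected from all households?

Total value 46 ≥ cost 36, so it is built.
Household 1: others sum to 32; max(0, 36 - 32) = 4.
Household 2: others sum to 26; max(0, 36 - 26) = 10.
Household 3: others sum to 38; max(0, 36 - 38) = 0.
Household 4: others sum to 42; max(0, 36 - 42) = 0.
Total collected = 4 + 10 + 0 + 0 = 14.

14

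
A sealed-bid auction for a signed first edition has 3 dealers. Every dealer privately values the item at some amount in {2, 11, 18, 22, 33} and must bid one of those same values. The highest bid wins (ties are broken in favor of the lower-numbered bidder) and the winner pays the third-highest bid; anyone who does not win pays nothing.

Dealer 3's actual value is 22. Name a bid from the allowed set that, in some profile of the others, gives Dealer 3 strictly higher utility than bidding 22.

Suppose Dealer 1 bids 2 and Dealer 2 bids 22.
Bid 22: loses, pays 0, utility 0.
Bid 33: wins, pays 2, utility 22 - 2 = 20.
So bidding 33 beats truth here (20 > 0).

33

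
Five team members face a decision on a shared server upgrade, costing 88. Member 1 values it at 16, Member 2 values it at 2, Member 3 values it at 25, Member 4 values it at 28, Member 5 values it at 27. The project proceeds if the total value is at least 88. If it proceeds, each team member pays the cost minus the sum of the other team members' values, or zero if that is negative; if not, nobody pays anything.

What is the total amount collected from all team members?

56

Total value 98 ≥ cost 88, so it is built.
Member 1: others sum to 82; max(0, 88 - 82) = 6.
Member 2: others sum to 96; max(0, 88 - 96) = 0.
Member 3: others sum to 73; max(0, 88 - 73) = 15.
Member 4: others sum to 70; max(0, 88 - 70) = 18.
Member 5: others sum to 71; max(0, 88 - 71) = 17.
Total collected = 6 + 0 + 15 + 18 + 17 = 56.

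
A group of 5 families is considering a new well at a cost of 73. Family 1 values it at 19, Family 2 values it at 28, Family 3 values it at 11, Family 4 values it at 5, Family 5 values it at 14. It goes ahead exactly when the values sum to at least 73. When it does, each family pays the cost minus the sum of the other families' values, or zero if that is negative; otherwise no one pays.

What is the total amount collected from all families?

57

Total value 77 ≥ cost 73, so it is built.
Family 1: others sum to 58; max(0, 73 - 58) = 15.
Family 2: others sum to 49; max(0, 73 - 49) = 24.
Family 3: others sum to 66; max(0, 73 - 66) = 7.
Family 4: others sum to 72; max(0, 73 - 72) = 1.
Family 5: others sum to 63; max(0, 73 - 63) = 10.
Total collected = 15 + 24 + 7 + 1 + 10 = 57.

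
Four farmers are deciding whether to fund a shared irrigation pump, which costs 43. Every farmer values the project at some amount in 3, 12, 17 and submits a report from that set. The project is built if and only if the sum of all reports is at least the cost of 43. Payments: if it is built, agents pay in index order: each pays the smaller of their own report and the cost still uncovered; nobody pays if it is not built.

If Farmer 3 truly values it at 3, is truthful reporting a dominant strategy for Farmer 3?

Check each profile of the others' reports and compare truth against every alternative report.
Others report (3, 12, 17): truth gives 0, best alternative gives -9.
Others report (3, 17, 12): truth gives 0, best alternative gives -9.
Others report (3, 17, 17): truth gives 0, best alternative gives -9.
Others report (12, 3, 17): truth gives 0, best alternative gives -9.
Others report (12, 12, 12): truth gives 0, best alternative gives -9.
Others report (12, 12, 17): truth gives 0, best alternative gives -9.
(Remaining 21 profiles checked similarly; truth is weakly best in each.)
In every case the truthful report is at least as good as any alternative, so it is a dominant strategy.

Yes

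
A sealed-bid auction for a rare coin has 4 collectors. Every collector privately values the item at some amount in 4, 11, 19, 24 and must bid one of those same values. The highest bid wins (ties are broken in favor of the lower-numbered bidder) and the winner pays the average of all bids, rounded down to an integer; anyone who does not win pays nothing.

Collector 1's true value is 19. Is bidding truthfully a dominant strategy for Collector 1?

No

Consider the case where Collector 2 bids 4, Collector 3 bids 4 and Collector 4 bids 4.
Truthful bid 19: wins, pays 7, utility 19 - 7 = 12.
Bid 4 instead: wins, pays 4, utility 19 - 4 = 15.
Since 15 > 12, bidding 4 is strictly better here, so truthful bidding is not dominant.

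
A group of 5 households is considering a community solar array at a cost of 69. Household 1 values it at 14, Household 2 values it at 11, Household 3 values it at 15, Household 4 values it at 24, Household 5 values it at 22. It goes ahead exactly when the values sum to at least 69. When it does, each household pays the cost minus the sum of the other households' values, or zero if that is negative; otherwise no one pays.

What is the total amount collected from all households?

12

Total value 86 ≥ cost 69, so it is built.
Household 1: others sum to 72; max(0, 69 - 72) = 0.
Household 2: others sum to 75; max(0, 69 - 75) = 0.
Household 3: others sum to 71; max(0, 69 - 71) = 0.
Household 4: others sum to 62; max(0, 69 - 62) = 7.
Household 5: others sum to 64; max(0, 69 - 64) = 5.
Total collected = 0 + 0 + 0 + 7 + 5 = 12.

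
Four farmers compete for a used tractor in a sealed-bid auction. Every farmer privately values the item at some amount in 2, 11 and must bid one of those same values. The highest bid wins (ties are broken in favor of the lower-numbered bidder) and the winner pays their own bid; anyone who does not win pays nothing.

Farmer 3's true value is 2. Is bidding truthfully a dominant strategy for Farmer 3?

Check each profile of the others' bids and compare truth against every alternative bid.
Others bid (2, 2, 2): truth gives 0, best alternative gives -9.
Others bid (2, 2, 11): truth gives 0, best alternative gives -9.
Others bid (2, 11, 2): truth gives 0, best alternative gives 0.
Others bid (2, 11, 11): truth gives 0, best alternative gives 0.
Others bid (11, 2, 2): truth gives 0, best alternative gives 0.
Others bid (11, 2, 11): truth gives 0, best alternative gives 0.
(Remaining 2 profiles checked similarly; truth is weakly best in each.)
In every case the truthful bid is at least as good as any alternative, so it is a dominant strategy.

Yes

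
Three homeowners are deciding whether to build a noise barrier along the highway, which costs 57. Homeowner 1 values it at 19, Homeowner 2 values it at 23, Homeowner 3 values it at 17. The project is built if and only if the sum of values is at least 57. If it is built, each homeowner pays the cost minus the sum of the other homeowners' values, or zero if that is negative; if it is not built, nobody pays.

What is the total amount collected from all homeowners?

53

Total value 59 ≥ cost 57, so it is built.
Homeowner 1: others sum to 40; max(0, 57 - 40) = 17.
Homeowner 2: others sum to 36; max(0, 57 - 36) = 21.
Homeowner 3: others sum to 42; max(0, 57 - 42) = 15.
Total collected = 17 + 21 + 15 = 53.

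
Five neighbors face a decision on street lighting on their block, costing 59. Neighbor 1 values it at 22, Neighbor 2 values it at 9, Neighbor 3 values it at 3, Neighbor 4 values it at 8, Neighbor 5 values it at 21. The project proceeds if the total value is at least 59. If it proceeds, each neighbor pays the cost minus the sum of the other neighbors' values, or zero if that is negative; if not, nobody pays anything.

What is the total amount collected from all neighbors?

Total value 63 ≥ cost 59, so it is built.
Neighbor 1: others sum to 41; max(0, 59 - 41) = 18.
Neighbor 2: others sum to 54; max(0, 59 - 54) = 5.
Neighbor 3: others sum to 60; max(0, 59 - 60) = 0.
Neighbor 4: others sum to 55; max(0, 59 - 55) = 4.
Neighbor 5: others sum to 42; max(0, 59 - 42) = 17.
Total collected = 18 + 5 + 0 + 4 + 17 = 44.

44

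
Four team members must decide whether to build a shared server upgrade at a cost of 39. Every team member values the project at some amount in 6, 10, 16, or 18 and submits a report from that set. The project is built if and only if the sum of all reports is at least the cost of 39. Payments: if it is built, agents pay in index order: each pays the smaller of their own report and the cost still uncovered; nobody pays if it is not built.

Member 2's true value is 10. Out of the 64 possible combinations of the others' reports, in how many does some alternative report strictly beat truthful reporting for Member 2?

44

Others report (6, 10, 18): truth gives 0; report 6 gives 4 > 0. Violating.
Others report (6, 16, 16): truth gives 0; report 6 gives 4 > 0. Violating.
Others report (6, 16, 18): truth gives 0; report 6 gives 4 > 0. Violating.
Others report (6, 18, 10): truth gives 0; report 6 gives 4 > 0. Violating.
Others report (6, 6, 6): truth gives 0; no alternative beats it.
Others report (6, 6, 10): truth gives 0; no alternative beats it.
(Checking all 64 profiles: 44 have a profitable deviation, 20 do not.)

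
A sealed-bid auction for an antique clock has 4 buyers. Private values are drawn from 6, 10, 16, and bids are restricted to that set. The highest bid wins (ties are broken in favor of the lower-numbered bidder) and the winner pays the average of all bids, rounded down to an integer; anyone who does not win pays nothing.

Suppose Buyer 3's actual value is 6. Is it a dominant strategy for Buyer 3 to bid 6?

Yes

Check each profile of the others' bids and compare truth against every alternative bid.
Others bid (6, 6, 10): truth gives 0, best alternative gives -2.
Others bid (6, 6, 6): truth gives 0, best alternative gives -1.
Others bid (6, 6, 16): truth gives 0, best alternative gives 0.
Others bid (6, 10, 6): truth gives 0, best alternative gives 0.
Others bid (6, 10, 10): truth gives 0, best alternative gives 0.
Others bid (6, 10, 16): truth gives 0, best alternative gives 0.
(Remaining 21 profiles checked similarly; truth is weakly best in each.)
In every case the truthful bid is at least as good as any alternative, so it is a dominant strategy.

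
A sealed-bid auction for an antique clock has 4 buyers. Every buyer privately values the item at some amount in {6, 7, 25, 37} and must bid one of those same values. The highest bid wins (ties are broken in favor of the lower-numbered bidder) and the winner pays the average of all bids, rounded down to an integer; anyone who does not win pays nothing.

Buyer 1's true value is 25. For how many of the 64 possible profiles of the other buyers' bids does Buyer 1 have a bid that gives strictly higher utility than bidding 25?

Others bid (6, 6, 6): truth gives 15; bid 6 gives 19 > 15. Violating.
Others bid (6, 6, 7): truth gives 14; bid 7 gives 19 > 14. Violating.
Others bid (6, 6, 37): truth gives 0; bid 37 gives 4 > 0. Violating.
Others bid (6, 7, 6): truth gives 14; bid 7 gives 19 > 14. Violating.
Others bid (6, 6, 25): truth gives 10; no alternative beats it.
Others bid (6, 7, 25): truth gives 10; no alternative beats it.
(Checking all 64 profiles: 20 have a profitable deviation, 44 do not.)

20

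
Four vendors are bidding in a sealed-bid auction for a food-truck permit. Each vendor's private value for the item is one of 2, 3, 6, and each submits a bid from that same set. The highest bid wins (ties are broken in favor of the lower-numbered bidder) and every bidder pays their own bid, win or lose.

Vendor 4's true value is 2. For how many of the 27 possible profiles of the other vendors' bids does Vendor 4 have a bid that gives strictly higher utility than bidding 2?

Others bid (2, 2, 2): truth gives -2; bid 3 gives -1 > -2. Violating.
Others bid (2, 2, 3): truth gives -2; no alternative beats it.
Others bid (2, 2, 6): truth gives -2; no alternative beats it.
(Checking all 27 profiles: 1 has a profitable deviation, 26 do not.)

1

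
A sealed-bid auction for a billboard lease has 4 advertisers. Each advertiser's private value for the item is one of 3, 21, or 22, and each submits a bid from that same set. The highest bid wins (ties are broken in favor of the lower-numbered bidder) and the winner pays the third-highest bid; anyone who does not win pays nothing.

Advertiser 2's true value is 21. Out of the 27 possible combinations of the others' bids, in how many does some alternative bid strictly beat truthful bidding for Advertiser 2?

3

Others bid (3, 3, 22): truth gives 0; bid 22 gives 18 > 0. Violating.
Others bid (3, 22, 3): truth gives 0; bid 22 gives 18 > 0. Violating.
Others bid (21, 3, 3): truth gives 0; bid 22 gives 18 > 0. Violating.
Others bid (3, 3, 3): truth gives 18; no alternative beats it.
Others bid (3, 3, 21): truth gives 18; no alternative beats it.
(Checking all 27 profiles: 3 have a profitable deviation, 24 do not.)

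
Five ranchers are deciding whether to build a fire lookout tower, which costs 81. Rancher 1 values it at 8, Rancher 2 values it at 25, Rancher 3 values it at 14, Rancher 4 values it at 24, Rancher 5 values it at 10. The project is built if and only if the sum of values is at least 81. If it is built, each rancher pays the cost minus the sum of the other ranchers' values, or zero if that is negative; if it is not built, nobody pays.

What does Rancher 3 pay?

Total value 81 ≥ cost 81, so the project is built.
The other ranchers' values sum to 67.
Cost minus that sum is 81 - 67 = 14.

14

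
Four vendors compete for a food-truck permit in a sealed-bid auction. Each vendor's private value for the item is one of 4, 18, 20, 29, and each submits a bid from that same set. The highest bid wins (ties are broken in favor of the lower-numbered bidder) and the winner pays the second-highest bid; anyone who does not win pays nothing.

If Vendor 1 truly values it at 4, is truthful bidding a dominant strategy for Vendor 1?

Yes

Check each profile of the others' bids and compare truth against every alternative bid.
Others bid (4, 4, 18): truth gives 0, best alternative gives -14.
Others bid (4, 18, 4): truth gives 0, best alternative gives -14.
Others bid (4, 18, 18): truth gives 0, best alternative gives -14.
Others bid (18, 4, 4): truth gives 0, best alternative gives -14.
Others bid (18, 4, 18): truth gives 0, best alternative gives -14.
Others bid (18, 18, 4): truth gives 0, best alternative gives -14.
(Remaining 58 profiles checked similarly; truth is weakly best in each.)
In every case the truthful bid is at least as good as any alternative, so it is a dominant strategy.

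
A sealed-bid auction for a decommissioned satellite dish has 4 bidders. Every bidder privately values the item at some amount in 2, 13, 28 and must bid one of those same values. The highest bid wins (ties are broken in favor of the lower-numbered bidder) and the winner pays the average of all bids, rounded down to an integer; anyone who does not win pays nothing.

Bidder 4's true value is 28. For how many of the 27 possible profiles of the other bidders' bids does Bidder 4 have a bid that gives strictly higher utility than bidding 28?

Others bid (2, 2, 2): truth gives 20; bid 13 gives 24 > 20. Violating.
Others bid (2, 2, 13): truth gives 17; no alternative beats it.
Others bid (2, 2, 28): truth gives 0; no alternative beats it.
(Checking all 27 profiles: 1 has a profitable deviation, 26 do not.)

1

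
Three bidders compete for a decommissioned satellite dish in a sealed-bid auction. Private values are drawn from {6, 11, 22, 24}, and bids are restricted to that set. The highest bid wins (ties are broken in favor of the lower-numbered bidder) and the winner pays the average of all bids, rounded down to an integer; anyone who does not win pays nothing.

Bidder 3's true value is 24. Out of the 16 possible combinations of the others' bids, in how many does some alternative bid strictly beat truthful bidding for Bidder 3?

Others bid (6, 6): truth gives 12; bid 11 gives 17 > 12. Violating.
Others bid (11, 11): truth gives 9; bid 22 gives 10 > 9. Violating.
Others bid (6, 11): truth gives 11; no alternative beats it.
Others bid (6, 22): truth gives 7; no alternative beats it.
(Checking all 16 profiles: 2 have a profitable deviation, 14 do not.)

2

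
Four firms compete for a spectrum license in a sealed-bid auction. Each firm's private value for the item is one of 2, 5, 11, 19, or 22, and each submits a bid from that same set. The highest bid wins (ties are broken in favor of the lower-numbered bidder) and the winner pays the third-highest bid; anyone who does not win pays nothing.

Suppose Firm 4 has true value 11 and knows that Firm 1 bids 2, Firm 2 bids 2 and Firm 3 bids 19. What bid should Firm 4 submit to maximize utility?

22

Bid 2: loses, pays 0, utility 0.
Bid 5: loses, pays 0, utility 0.
Bid 11: loses, pays 0, utility 0.
Bid 19: loses, pays 0, utility 0.
Bid 22: wins, pays 2, utility 11 - 2 = 9.
The best choice is 22 with utility 9.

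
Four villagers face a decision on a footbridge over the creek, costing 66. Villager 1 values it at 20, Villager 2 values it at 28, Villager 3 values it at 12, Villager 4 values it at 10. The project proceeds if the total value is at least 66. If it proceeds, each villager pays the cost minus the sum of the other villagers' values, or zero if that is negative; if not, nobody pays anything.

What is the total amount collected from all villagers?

54

Total value 70 ≥ cost 66, so it is built.
Villager 1: others sum to 50; max(0, 66 - 50) = 16.
Villager 2: others sum to 42; max(0, 66 - 42) = 24.
Villager 3: others sum to 58; max(0, 66 - 58) = 8.
Villager 4: others sum to 60; max(0, 66 - 60) = 6.
Total collected = 16 + 24 + 8 + 6 = 54.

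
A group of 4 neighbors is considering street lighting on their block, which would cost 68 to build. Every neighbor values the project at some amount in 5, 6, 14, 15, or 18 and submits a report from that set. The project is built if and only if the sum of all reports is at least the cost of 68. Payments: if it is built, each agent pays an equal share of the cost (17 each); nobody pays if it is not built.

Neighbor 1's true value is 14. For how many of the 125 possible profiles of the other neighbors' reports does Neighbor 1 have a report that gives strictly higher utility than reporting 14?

1

Others report (18, 18, 18): truth gives -3; report 5 gives 0 > -3. Violating.
Others report (5, 5, 5): truth gives 0; no alternative beats it.
Others report (5, 5, 6): truth gives 0; no alternative beats it.
(Checking all 125 profiles: 1 has a profitable deviation, 124 do not.)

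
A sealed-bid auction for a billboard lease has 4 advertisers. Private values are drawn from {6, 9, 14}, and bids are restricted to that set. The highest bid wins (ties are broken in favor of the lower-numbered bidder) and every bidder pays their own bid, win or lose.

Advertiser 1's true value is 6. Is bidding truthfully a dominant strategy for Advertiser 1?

Consider the case where Advertiser 2 bids 6, Advertiser 3 bids 6 and Advertiser 4 bids 9.
Truthful bid 6: loses but pays 6, utility -6.
Bid 9 instead: wins, pays 9, utility 6 - 9 = -3.
Since -3 > -6, bidding 9 is strictly better here, so truthful bidding is not dominant.

No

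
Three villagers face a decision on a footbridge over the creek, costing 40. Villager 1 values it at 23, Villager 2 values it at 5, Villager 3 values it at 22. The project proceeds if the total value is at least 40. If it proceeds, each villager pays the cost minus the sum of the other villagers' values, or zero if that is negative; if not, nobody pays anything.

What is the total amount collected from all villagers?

Total value 50 ≥ cost 40, so it is built.
Villager 1: others sum to 27; max(0, 40 - 27) = 13.
Villager 2: others sum to 45; max(0, 40 - 45) = 0.
Villager 3: others sum to 28; max(0, 40 - 28) = 12.
Total collected = 13 + 0 + 12 = 25.

25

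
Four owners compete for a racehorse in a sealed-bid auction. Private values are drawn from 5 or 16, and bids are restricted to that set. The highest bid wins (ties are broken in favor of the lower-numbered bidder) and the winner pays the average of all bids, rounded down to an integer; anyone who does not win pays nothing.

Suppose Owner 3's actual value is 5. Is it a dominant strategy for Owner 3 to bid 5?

Check each profile of the others' bids and compare truth against every alternative bid.
Others bid (5, 5, 16): truth gives 0, best alternative gives -5.
Others bid (5, 5, 5): truth gives 0, best alternative gives -2.
Others bid (5, 16, 5): truth gives 0, best alternative gives 0.
Others bid (5, 16, 16): truth gives 0, best alternative gives 0.
Others bid (16, 5, 5): truth gives 0, best alternative gives 0.
Others bid (16, 5, 16): truth gives 0, best alternative gives 0.
(Remaining 2 profiles checked similarly; truth is weakly best in each.)
In every case the truthful bid is at least as good as any alternative, so it is a dominant strategy.

Yes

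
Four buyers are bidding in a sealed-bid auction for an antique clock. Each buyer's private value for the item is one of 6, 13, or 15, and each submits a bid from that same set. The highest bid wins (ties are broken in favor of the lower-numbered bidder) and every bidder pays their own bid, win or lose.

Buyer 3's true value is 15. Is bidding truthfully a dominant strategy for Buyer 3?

No

Consider the case where Buyer 1 bids 6, Buyer 2 bids 6 and Buyer 4 bids 6.
Truthful bid 15: wins, pays 15, utility 15 - 15 = 0.
Bid 13 instead: wins, pays 13, utility 15 - 13 = 2.
Since 2 > 0, bidding 13 is strictly better here, so truthful bidding is not dominant.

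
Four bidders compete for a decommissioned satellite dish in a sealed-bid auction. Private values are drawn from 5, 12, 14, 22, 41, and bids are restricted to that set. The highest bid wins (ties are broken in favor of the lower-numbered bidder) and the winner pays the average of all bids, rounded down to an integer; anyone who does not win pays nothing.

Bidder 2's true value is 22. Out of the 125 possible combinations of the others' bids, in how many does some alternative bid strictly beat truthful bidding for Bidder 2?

Others bid (5, 5, 5): truth gives 13; bid 12 gives 16 > 13. Violating.
Others bid (5, 5, 12): truth gives 11; bid 12 gives 14 > 11. Violating.
Others bid (5, 5, 14): truth gives 11; bid 14 gives 13 > 11. Violating.
Others bid (5, 12, 5): truth gives 11; bid 12 gives 14 > 11. Violating.
Others bid (5, 5, 22): truth gives 9; no alternative beats it.
Others bid (5, 5, 41): truth gives 0; no alternative beats it.
(Checking all 125 profiles: 24 have a profitable deviation, 101 do not.)

24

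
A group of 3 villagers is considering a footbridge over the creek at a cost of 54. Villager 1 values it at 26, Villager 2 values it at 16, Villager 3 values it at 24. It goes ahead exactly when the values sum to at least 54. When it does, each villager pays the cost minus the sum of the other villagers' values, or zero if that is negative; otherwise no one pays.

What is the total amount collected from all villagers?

Total value 66 ≥ cost 54, so it is built.
Villager 1: others sum to 40; max(0, 54 - 40) = 14.
Villager 2: others sum to 50; max(0, 54 - 50) = 4.
Villager 3: others sum to 42; max(0, 54 - 42) = 12.
Total collected = 14 + 4 + 12 = 30.

30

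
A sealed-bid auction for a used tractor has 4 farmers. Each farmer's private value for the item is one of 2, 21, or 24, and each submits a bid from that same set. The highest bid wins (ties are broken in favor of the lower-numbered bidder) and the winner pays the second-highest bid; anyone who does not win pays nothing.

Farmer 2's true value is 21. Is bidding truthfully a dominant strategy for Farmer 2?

Check each profile of the others' bids and compare truth against every alternative bid.
Others bid (2, 2, 2): truth gives 19, best alternative gives 19.
Others bid (2, 2, 21): truth gives 0, best alternative gives 0.
Others bid (2, 2, 24): truth gives 0, best alternative gives 0.
Others bid (2, 21, 2): truth gives 0, best alternative gives 0.
Others bid (2, 21, 21): truth gives 0, best alternative gives 0.
Others bid (2, 21, 24): truth gives 0, best alternative gives 0.
(Remaining 21 profiles checked similarly; truth is weakly best in each.)
In every case the truthful bid is at least as good as any alternative, so it is a dominant strategy.

Yes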